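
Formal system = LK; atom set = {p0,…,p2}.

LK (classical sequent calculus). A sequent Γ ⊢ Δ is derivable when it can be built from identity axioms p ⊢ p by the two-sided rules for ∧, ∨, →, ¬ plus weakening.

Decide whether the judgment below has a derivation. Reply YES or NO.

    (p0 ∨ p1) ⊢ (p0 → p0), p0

Derivation (root first):
[∨L] (p0 ∨ p1) ⊢ (p0 → p0), p0
  [Ax] p0 ⊢ p0
  [→R] p1 ⊢ (p0 → p0)
    [WL] p0, p1 ⊢ p0
      [Ax] p0 ⊢ p0

Result: YES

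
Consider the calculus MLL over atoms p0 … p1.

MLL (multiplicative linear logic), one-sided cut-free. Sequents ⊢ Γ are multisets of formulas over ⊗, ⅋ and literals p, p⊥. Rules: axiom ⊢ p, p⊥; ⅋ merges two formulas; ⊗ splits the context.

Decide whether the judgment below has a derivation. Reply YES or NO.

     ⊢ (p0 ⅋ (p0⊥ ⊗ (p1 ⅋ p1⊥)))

Proof tree:
[⅋]  ⊢ (p0 ⅋ (p0⊥ ⊗ (p1 ⅋ p1⊥)))
  [⊗]  ⊢ p0, (p0⊥ ⊗ (p1 ⅋ p1⊥))
    [Ax]  ⊢ p0, p0⊥
    [⅋]  ⊢ (p1 ⅋ p1⊥)
      [Ax]  ⊢ p1, p1⊥

Result: YES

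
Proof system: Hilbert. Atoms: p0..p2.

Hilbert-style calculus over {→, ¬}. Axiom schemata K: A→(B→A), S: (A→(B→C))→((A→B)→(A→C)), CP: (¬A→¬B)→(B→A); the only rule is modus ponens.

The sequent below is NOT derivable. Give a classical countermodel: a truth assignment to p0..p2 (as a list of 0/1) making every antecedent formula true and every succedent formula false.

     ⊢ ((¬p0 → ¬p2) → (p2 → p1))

Enumerate valuations to refute Γ ⊢ Δ:
  v=000: Γ:[] Δ:[((¬p0 → ¬p2) → (p2 → p1))=T] refutes=False
  v=001: Γ:[] Δ:[((¬p0 → ¬p2) → (p2 → p1))=T] refutes=False
  v=010: Γ:[] Δ:[((¬p0 → ¬p2) → (p2 → p1))=T] refutes=False
  v=011: Γ:[] Δ:[((¬p0 → ¬p2) → (p2 → p1))=T] refutes=False
  v=100: Γ:[] Δ:[((¬p0 → ¬p2) → (p2 → p1))=T] refutes=False
  v=101: Γ:[] Δ:[((¬p0 → ¬p2) → (p2 → p1))=F] refutes=True  ← countermodel

Result: [1, 0, 1]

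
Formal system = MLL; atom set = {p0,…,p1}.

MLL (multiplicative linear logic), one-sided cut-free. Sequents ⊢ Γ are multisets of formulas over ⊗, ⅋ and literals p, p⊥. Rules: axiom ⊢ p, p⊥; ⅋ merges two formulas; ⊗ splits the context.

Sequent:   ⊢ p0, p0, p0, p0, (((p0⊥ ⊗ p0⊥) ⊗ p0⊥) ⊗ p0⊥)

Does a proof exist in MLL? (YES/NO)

Proof tree:
[⊗]  ⊢ p0, p0, p0, p0, (((p0⊥ ⊗ p0⊥) ⊗ p0⊥) ⊗ p0⊥)
  [⊗]  ⊢ p0, p0, p0, ((p0⊥ ⊗ p0⊥) ⊗ p0⊥)
    [⊗]  ⊢ p0, p0, (p0⊥ ⊗ p0⊥)
      [Ax]  ⊢ p0, p0⊥
      [Ax]  ⊢ p0, p0⊥
    [Ax]  ⊢ p0, p0⊥
  [Ax]  ⊢ p0, p0⊥

Result: YES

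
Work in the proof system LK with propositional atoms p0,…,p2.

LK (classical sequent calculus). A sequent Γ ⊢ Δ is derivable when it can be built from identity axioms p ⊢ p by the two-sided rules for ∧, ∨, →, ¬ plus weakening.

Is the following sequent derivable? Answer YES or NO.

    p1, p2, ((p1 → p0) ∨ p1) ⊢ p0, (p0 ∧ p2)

Search for a countermodel by truth-table:
  v=000: Γ:[p1=F, p2=F, ((p1 → p0) ∨ p1)=T] Δ:[p0=F, (p0 ∧ p2)=F] refutes=False
  v=001: Γ:[p1=F, p2=T, ((p1 → p0) ∨ p1)=T] Δ:[p0=F, (p0 ∧ p2)=F] refutes=False
  v=010: Γ:[p1=T, p2=F, ((p1 → p0) ∨ p1)=T] Δ:[p0=F, (p0 ∧ p2)=F] refutes=False
  v=011: Γ:[p1=T, p2=T, ((p1 → p0) ∨ p1)=T] Δ:[p0=F, (p0 ∧ p2)=F] refutes=True  ← countermodel

Result: NO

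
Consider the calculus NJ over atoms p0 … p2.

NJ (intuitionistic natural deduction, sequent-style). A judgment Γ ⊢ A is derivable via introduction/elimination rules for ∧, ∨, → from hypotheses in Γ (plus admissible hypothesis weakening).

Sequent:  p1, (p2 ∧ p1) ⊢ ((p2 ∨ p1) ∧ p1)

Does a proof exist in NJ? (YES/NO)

Derivation (root first):
[Wk] p1, (p2 ∧ p1) ⊢ ((p2 ∨ p1) ∧ p1)
  [∧I] p1 ⊢ ((p2 ∨ p1) ∧ p1)
    [∨I₂] p1 ⊢ (p2 ∨ p1)
      [Ax] p1 ⊢ p1
    [Ax] p1 ⊢ p1

Result: YES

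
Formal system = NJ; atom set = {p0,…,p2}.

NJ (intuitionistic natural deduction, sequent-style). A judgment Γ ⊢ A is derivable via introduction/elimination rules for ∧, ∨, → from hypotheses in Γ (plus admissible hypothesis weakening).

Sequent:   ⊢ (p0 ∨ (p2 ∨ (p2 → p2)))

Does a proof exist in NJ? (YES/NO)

Derivation trace:
[∨I₂]  ⊢ (p0 ∨ (p2 ∨ (p2 → p2)))
  [∨I₂]  ⊢ (p2 ∨ (p2 → p2))
    [→I]  ⊢ (p2 → p2)
      [Ax] p2 ⊢ p2

Result: YES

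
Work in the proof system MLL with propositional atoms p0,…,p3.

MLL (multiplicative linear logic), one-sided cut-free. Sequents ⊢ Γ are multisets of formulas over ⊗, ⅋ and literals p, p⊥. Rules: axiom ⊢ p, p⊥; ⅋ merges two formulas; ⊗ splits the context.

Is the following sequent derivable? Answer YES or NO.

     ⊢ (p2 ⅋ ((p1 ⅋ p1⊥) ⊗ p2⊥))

Derivation trace:
[⅋]  ⊢ (p2 ⅋ ((p1 ⅋ p1⊥) ⊗ p2⊥))
  [⊗]  ⊢ p2, ((p1 ⅋ p1⊥) ⊗ p2⊥)
    [⅋]  ⊢ (p1 ⅋ p1⊥)
      [Ax]  ⊢ p1, p1⊥
    [Ax]  ⊢ p2, p2⊥

Result: YES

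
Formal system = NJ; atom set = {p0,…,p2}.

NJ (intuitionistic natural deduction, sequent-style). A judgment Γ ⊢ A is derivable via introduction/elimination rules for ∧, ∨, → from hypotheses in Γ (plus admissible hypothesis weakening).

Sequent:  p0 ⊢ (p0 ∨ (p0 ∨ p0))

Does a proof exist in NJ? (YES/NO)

Derivation (root first):
[∨I₂] p0 ⊢ (p0 ∨ (p0 ∨ p0))
  [∨I₂] p0 ⊢ (p0 ∨ p0)
    [Ax] p0 ⊢ p0

Result: YES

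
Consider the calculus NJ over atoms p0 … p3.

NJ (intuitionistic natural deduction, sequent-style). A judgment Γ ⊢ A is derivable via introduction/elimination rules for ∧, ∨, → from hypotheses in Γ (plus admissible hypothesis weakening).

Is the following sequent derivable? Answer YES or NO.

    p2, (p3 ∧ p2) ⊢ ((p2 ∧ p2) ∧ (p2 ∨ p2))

Derivation trace:
[∧I] p2, (p3 ∧ p2) ⊢ ((p2 ∧ p2) ∧ (p2 ∨ p2))
  [∧I] p2, (p3 ∧ p2) ⊢ (p2 ∧ p2)
    [Wk] p2, (p3 ∧ p2) ⊢ p2
      [Ax] p2 ⊢ p2
    [Wk] p2, (p3 ∧ p2) ⊢ p2
      [Ax] p2 ⊢ p2
  [∨I₂] p2 ⊢ (p2 ∨ p2)
    [Ax] p2 ⊢ p2

Result: YES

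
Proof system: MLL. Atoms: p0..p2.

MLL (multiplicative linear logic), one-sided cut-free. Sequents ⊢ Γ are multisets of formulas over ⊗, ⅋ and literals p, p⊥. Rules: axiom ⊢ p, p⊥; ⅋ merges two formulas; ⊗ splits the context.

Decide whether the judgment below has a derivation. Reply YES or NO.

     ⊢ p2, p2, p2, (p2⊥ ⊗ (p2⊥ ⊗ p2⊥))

Proof tree:
[⊗]  ⊢ p2, p2, p2, (p2⊥ ⊗ (p2⊥ ⊗ p2⊥))
  [Ax]  ⊢ p2, p2⊥
  [⊗]  ⊢ p2, p2, (p2⊥ ⊗ p2⊥)
    [Ax]  ⊢ p2, p2⊥
    [Ax]  ⊢ p2, p2⊥

Result: YES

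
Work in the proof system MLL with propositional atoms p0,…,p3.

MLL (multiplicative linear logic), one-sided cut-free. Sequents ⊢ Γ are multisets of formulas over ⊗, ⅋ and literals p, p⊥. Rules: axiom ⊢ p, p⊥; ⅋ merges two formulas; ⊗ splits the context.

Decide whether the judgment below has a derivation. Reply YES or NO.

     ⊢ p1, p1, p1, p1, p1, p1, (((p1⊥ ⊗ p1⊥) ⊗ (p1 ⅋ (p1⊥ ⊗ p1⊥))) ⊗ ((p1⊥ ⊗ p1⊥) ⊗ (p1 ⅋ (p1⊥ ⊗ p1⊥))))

Derivation (root first):
[⊗]  ⊢ p1, p1, p1, p1, p1, p1, (((p1⊥ ⊗ p1⊥) ⊗ (p1 ⅋ (p1⊥ ⊗ p1⊥))) ⊗ ((p1⊥ ⊗ p1⊥) ⊗ (p1 ⅋ (p1⊥ ⊗ p1⊥))))
  [⊗]  ⊢ p1, p1, p1, ((p1⊥ ⊗ p1⊥) ⊗ (p1 ⅋ (p1⊥ ⊗ p1⊥)))
    [⊗]  ⊢ p1, p1, (p1⊥ ⊗ p1⊥)
      [Ax]  ⊢ p1, p1⊥
      [Ax]  ⊢ p1, p1⊥
    [⅋]  ⊢ p1, (p1 ⅋ (p1⊥ ⊗ p1⊥))
      [⊗]  ⊢ p1, p1, (p1⊥ ⊗ p1⊥)
        [Ax]  ⊢ p1, p1⊥
        [Ax]  ⊢ p1, p1⊥
  [⊗]  ⊢ p1, p1, p1, ((p1⊥ ⊗ p1⊥) ⊗ (p1 ⅋ (p1⊥ ⊗ p1⊥)))
    [⊗]  ⊢ p1, p1, (p1⊥ ⊗ p1⊥)
      [Ax]  ⊢ p1, p1⊥
      [Ax]  ⊢ p1, p1⊥
    [⅋]  ⊢ p1, (p1 ⅋ (p1⊥ ⊗ p1⊥))
      [⊗]  ⊢ p1, p1, (p1⊥ ⊗ p1⊥)
        [Ax]  ⊢ p1, p1⊥
        [Ax]  ⊢ p1, p1⊥

Result: YES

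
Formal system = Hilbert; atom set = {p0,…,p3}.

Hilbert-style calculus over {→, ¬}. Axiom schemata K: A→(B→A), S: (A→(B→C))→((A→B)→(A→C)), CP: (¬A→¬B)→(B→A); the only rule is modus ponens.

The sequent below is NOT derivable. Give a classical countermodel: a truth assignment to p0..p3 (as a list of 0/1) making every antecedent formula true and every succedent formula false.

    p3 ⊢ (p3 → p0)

Truth-table refutation:
  v=0000: Γ:[p3=F] Δ:[(p3 → p0)=T] refutes=False
  v=0001: Γ:[p3=T] Δ:[(p3 → p0)=F] refutes=True  ← countermodel

Result: [0, 0, 0, 1]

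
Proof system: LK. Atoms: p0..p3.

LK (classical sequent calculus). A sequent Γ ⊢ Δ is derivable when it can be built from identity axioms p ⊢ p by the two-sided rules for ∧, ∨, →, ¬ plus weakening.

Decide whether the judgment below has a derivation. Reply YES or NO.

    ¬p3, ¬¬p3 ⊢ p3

Derivation trace:
[¬L] ¬p3, ¬¬p3 ⊢ p3
  [WR] ¬p3 ⊢ ¬p3, p3
    [¬R] ¬p3 ⊢ ¬p3
      [¬L] p3, ¬p3 ⊢ 
        [Ax] p3 ⊢ p3

Result: YES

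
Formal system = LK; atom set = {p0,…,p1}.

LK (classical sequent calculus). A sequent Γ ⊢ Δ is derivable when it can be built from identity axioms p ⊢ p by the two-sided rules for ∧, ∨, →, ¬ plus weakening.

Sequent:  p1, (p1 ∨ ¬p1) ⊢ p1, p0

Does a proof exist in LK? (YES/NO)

Derivation (root first):
[WR] p1, (p1 ∨ ¬p1) ⊢ p1, p0
  [∨L] p1, (p1 ∨ ¬p1) ⊢ p1
    [Ax] p1 ⊢ p1
    [¬L] p1, ¬p1 ⊢ 
      [Ax] p1 ⊢ p1

Result: YES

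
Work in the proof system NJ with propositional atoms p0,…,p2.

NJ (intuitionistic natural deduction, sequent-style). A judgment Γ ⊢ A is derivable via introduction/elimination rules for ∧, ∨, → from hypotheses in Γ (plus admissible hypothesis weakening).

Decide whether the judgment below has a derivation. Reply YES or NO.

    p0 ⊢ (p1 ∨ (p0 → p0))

Derivation trace:
[Wk] p0 ⊢ (p1 ∨ (p0 → p0))
  [∨I₂]  ⊢ (p1 ∨ (p0 → p0))
    [→I]  ⊢ (p0 → p0)
      [Ax] p0 ⊢ p0

Result: YES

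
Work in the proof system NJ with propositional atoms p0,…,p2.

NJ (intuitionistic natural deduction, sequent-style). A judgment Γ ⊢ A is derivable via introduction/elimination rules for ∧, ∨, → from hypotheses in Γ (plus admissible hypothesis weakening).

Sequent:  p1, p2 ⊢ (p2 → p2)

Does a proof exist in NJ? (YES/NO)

Proof tree:
[Wk] p1, p2 ⊢ (p2 → p2)
  [Wk] p1 ⊢ (p2 → p2)
    [→I]  ⊢ (p2 → p2)
      [Ax] p2 ⊢ p2

Result: YES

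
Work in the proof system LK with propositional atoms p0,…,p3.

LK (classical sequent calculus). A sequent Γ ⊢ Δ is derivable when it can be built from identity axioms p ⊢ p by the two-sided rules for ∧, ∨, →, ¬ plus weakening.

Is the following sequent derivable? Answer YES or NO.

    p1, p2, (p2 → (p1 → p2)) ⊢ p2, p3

Derivation (root first):
[→L] p1, p2, (p2 → (p1 → p2)) ⊢ p2, p3
  [Ax] p2 ⊢ p2
  [→L] p1, (p1 → p2) ⊢ p2, p3
    [Ax] p1 ⊢ p1
    [WR] p2 ⊢ p2, p3
      [Ax] p2 ⊢ p2

Result: YES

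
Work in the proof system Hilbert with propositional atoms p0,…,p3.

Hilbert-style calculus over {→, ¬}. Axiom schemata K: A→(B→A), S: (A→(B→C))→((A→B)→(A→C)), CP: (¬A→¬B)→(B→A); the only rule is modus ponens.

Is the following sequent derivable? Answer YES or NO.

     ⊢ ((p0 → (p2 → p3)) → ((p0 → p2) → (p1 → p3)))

Truth-table refutation:
  v=0000: Γ:[] Δ:[((p0 → (p2 → p3)) → ((p0 → p2) → (p1 → p3)))=T] refutes=False
  v=0001: Γ:[] Δ:[((p0 → (p2 → p3)) → ((p0 → p2) → (p1 → p3)))=T] refutes=False
  v=0010: Γ:[] Δ:[((p0 → (p2 → p3)) → ((p0 → p2) → (p1 → p3)))=T] refutes=False
  v=0011: Γ:[] Δ:[((p0 → (p2 → p3)) → ((p0 → p2) → (p1 → p3)))=T] refutes=False
  v=0100: Γ:[] Δ:[((p0 → (p2 → p3)) → ((p0 → p2) → (p1 → p3)))=F] refutes=True  ← countermodel

Result: NO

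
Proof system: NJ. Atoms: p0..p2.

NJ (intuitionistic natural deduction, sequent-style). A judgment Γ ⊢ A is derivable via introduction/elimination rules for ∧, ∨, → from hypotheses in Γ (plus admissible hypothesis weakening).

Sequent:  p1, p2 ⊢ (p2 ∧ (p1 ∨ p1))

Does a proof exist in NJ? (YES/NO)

Derivation trace:
[∧I] p1, p2 ⊢ (p2 ∧ (p1 ∨ p1))
  [Ax] p2 ⊢ p2
  [∨I₁] p1 ⊢ (p1 ∨ p1)
    [Ax] p1 ⊢ p1

Result: YES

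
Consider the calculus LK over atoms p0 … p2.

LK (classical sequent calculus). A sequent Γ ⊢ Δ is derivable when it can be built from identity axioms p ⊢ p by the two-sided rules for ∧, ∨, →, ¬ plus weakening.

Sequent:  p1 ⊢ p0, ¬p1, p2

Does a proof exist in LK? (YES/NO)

Search for a countermodel by truth-table:
  v=000: Γ:[p1=F] Δ:[p0=F, ¬p1=T, p2=F] refutes=False
  v=001: Γ:[p1=F] Δ:[p0=F, ¬p1=T, p2=T] refutes=False
  v=010: Γ:[p1=T] Δ:[p0=F, ¬p1=F, p2=F] refutes=True  ← countermodel

Result: NO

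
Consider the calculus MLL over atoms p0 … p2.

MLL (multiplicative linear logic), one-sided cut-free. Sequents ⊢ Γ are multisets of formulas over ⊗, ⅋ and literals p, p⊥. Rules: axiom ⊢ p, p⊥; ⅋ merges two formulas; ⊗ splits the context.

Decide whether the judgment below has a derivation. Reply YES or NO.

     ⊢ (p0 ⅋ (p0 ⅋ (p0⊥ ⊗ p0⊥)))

Derivation trace:
[⅋]  ⊢ (p0 ⅋ (p0 ⅋ (p0⊥ ⊗ p0⊥)))
  [⅋]  ⊢ p0, (p0 ⅋ (p0⊥ ⊗ p0⊥))
    [⊗]  ⊢ p0, p0, (p0⊥ ⊗ p0⊥)
      [Ax]  ⊢ p0, p0⊥
      [Ax]  ⊢ p0, p0⊥

Result: YES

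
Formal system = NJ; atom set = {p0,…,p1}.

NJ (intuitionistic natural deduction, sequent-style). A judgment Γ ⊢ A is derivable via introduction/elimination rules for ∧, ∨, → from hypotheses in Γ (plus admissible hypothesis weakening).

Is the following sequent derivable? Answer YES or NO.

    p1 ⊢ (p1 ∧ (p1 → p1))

Proof tree:
[∧I] p1 ⊢ (p1 ∧ (p1 → p1))
  [Ax] p1 ⊢ p1
  [→I]  ⊢ (p1 → p1)
    [Ax] p1 ⊢ p1

Result: YES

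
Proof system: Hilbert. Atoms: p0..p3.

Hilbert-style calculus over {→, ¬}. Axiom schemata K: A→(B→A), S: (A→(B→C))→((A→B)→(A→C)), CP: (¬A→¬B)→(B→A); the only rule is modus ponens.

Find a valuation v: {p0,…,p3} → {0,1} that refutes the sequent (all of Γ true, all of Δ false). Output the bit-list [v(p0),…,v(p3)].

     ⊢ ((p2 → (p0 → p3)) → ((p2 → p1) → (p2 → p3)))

Search for a countermodel by truth-table:
  v=0000: Γ:[] Δ:[((p2 → (p0 → p3)) → ((p2 → p1) → (p2 → p3)))=T] refutes=False
  v=0001: Γ:[] Δ:[((p2 → (p0 → p3)) → ((p2 → p1) → (p2 → p3)))=T] refutes=False
  v=0010: Γ:[] Δ:[((p2 → (p0 → p3)) → ((p2 → p1) → (p2 → p3)))=T] refutes=False
  v=0011: Γ:[] Δ:[((p2 → (p0 → p3)) → ((p2 → p1) → (p2 → p3)))=T] refutes=False
  v=0100: Γ:[] Δ:[((p2 → (p0 → p3)) → ((p2 → p1) → (p2 → p3)))=T] refutes=False
  v=0101: Γ:[] Δ:[((p2 → (p0 → p3)) → ((p2 → p1) → (p2 → p3)))=T] refutes=False
  v=0110: Γ:[] Δ:[((p2 → (p0 → p3)) → ((p2 → p1) → (p2 → p3)))=F] refutes=True  ← countermodel

Result: [0, 1, 1, 0]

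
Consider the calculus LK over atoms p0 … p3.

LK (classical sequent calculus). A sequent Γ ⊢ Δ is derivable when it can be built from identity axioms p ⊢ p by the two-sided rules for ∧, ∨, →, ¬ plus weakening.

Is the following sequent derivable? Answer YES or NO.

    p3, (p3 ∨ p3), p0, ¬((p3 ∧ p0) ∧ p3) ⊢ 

Derivation (root first):
[¬L] p3, (p3 ∨ p3), p0, ¬((p3 ∧ p0) ∧ p3) ⊢ 
  [∧R] p3, (p3 ∨ p3), p0 ⊢ ((p3 ∧ p0) ∧ p3)
    [WL] p3, p0, p3 ⊢ (p3 ∧ p0)
      [∧R] p3, p0 ⊢ (p3 ∧ p0)
        [Ax] p3 ⊢ p3
        [Ax] p0 ⊢ p0
    [∨L] (p3 ∨ p3) ⊢ p3
      [Ax] p3 ⊢ p3
      [Ax] p3 ⊢ p3

Result: YES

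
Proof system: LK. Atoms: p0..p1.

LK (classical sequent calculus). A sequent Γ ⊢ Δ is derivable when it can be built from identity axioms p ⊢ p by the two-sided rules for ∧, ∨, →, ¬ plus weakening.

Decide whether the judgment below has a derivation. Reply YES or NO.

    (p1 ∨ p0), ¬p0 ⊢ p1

Proof tree:
[¬L] (p1 ∨ p0), ¬p0 ⊢ p1
  [∨L] (p1 ∨ p0) ⊢ p1, p0
    [Ax] p1 ⊢ p1
    [Ax] p0 ⊢ p0

Result: YES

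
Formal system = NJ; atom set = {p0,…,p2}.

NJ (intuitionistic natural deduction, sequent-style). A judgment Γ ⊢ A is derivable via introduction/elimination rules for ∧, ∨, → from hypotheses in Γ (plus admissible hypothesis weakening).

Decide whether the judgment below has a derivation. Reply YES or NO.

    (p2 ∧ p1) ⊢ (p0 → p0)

Derivation trace:
[Wk] (p2 ∧ p1) ⊢ (p0 → p0)
  [→I]  ⊢ (p0 → p0)
    [Ax] p0 ⊢ p0

Result: YES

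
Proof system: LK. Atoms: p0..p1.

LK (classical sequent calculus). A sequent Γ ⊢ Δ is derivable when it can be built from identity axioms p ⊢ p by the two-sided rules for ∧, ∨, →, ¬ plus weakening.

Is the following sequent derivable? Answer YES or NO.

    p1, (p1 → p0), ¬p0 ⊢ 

Proof tree:
[¬L] p1, (p1 → p0), ¬p0 ⊢ 
  [→L] p1, (p1 → p0) ⊢ p0
    [Ax] p1 ⊢ p1
    [Ax] p0 ⊢ p0

Result: YES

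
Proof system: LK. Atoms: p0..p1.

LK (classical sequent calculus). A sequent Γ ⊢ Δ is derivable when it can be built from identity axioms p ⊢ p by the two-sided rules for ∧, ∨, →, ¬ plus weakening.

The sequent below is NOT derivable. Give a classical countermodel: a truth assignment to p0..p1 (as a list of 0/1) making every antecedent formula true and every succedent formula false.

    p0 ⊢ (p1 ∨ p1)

Enumerate valuations to refute Γ ⊢ Δ:
  v=00: Γ:[p0=F] Δ:[(p1 ∨ p1)=F] refutes=False
  v=01: Γ:[p0=F] Δ:[(p1 ∨ p1)=T] refutes=False
  v=10: Γ:[p0=T] Δ:[(p1 ∨ p1)=F] refutes=True  ← countermodel

Result: [1, 0]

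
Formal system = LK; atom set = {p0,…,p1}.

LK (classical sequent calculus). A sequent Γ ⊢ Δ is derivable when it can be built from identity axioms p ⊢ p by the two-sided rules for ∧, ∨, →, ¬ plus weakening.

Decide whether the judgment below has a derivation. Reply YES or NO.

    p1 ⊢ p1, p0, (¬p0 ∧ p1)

Derivation (root first):
[∧R] p1 ⊢ p1, p0, (¬p0 ∧ p1)
  [¬R]  ⊢ p0, ¬p0
    [Ax] p0 ⊢ p0
  [WR] p1 ⊢ p1, p0, p1
    [WR] p1 ⊢ p1, p0
      [Ax] p1 ⊢ p1

Result: YES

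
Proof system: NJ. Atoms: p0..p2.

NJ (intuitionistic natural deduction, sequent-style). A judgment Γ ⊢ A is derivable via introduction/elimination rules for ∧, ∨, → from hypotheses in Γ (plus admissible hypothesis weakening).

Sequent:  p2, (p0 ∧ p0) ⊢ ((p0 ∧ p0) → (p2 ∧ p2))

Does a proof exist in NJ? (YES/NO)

Derivation (root first):
[→I] p2, (p0 ∧ p0) ⊢ ((p0 ∧ p0) → (p2 ∧ p2))
  [Wk] p2, (p0 ∧ p0), (p0 ∧ p0) ⊢ (p2 ∧ p2)
    [Wk] p2, (p0 ∧ p0) ⊢ (p2 ∧ p2)
      [∧I] p2 ⊢ (p2 ∧ p2)
        [Ax] p2 ⊢ p2
        [Ax] p2 ⊢ p2

Result: YES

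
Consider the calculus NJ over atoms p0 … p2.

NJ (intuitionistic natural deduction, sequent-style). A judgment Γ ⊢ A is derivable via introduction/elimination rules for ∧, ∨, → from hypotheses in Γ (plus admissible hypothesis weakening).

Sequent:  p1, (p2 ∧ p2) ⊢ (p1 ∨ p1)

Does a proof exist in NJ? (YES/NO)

Proof tree:
[Wk] p1, (p2 ∧ p2) ⊢ (p1 ∨ p1)
  [∨I₂] p1 ⊢ (p1 ∨ p1)
    [Ax] p1 ⊢ p1

Result: YES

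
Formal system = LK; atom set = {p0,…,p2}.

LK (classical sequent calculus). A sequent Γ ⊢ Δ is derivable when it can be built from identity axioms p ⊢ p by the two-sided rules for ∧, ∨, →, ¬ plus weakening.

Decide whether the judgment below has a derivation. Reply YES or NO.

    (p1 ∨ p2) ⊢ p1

Truth-table refutation:
  v=000: Γ:[(p1 ∨ p2)=F] Δ:[p1=F] refutes=False
  v=001: Γ:[(p1 ∨ p2)=T] Δ:[p1=F] refutes=True  ← countermodel

Result: NO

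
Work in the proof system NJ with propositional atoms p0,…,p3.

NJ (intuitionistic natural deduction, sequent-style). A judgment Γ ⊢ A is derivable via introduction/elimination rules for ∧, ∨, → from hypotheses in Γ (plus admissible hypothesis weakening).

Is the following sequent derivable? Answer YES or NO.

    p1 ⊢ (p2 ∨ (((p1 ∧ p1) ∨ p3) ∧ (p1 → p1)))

Proof tree:
[∨I₂] p1 ⊢ (p2 ∨ (((p1 ∧ p1) ∨ p3) ∧ (p1 → p1)))
  [∧I] p1 ⊢ (((p1 ∧ p1) ∨ p3) ∧ (p1 → p1))
    [∨I₁] p1 ⊢ ((p1 ∧ p1) ∨ p3)
      [∧I] p1 ⊢ (p1 ∧ p1)
        [Ax] p1 ⊢ p1
        [Ax] p1 ⊢ p1
    [→I]  ⊢ (p1 → p1)
      [Ax] p1 ⊢ p1

Result: YES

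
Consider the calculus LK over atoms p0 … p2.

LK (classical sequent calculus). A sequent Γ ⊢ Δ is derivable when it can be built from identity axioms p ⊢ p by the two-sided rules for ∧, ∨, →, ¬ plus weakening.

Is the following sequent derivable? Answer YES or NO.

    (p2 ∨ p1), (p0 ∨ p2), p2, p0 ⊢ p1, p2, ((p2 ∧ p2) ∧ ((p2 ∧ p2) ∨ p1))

Derivation trace:
[∧R] (p2 ∨ p1), (p0 ∨ p2), p2, p0 ⊢ p1, p2, ((p2 ∧ p2) ∧ ((p2 ∧ p2) ∨ p1))
  [∨L] p2, (p2 ∨ p1), (p0 ∨ p2) ⊢ p1, p2, (p2 ∧ p2)
    [∧R] (p2 ∨ p1), p2, p0 ⊢ p1, (p2 ∧ p2)
      [WL] p2, p0 ⊢ p2
        [Ax] p2 ⊢ p2
      [∨L] (p2 ∨ p1) ⊢ p1, p2
        [Ax] p2 ⊢ p2
        [Ax] p1 ⊢ p1
    [Ax] p2 ⊢ p2
  [∨R] (p2 ∨ p1), p2, p0 ⊢ ((p2 ∧ p2) ∨ p1)
    [∧R] (p2 ∨ p1), p2, p0 ⊢ p1, (p2 ∧ p2)
      [WL] p2, p0 ⊢ p2
        [Ax] p2 ⊢ p2
      [∨L] (p2 ∨ p1) ⊢ p1, p2
        [Ax] p2 ⊢ p2
        [Ax] p1 ⊢ p1

Result: YES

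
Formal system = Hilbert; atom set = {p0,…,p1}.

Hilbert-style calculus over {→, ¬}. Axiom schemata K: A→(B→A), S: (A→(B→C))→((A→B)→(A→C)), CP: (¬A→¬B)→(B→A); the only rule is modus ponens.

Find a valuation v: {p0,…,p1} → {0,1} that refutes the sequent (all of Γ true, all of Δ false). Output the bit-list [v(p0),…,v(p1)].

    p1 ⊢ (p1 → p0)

Enumerate valuations to refute Γ ⊢ Δ:
  v=00: Γ:[p1=F] Δ:[(p1 → p0)=T] refutes=False
  v=01: Γ:[p1=T] Δ:[(p1 → p0)=F] refutes=True  ← countermodel

Result: [0, 1]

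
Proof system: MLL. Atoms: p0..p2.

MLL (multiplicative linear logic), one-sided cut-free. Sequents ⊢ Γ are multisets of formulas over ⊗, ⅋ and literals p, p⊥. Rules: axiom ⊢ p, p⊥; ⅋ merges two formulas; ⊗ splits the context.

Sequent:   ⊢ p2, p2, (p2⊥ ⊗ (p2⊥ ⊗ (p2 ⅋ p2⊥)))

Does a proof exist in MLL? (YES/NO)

Derivation trace:
[⊗]  ⊢ p2, p2, (p2⊥ ⊗ (p2⊥ ⊗ (p2 ⅋ p2⊥)))
  [Ax]  ⊢ p2, p2⊥
  [⊗]  ⊢ p2, (p2⊥ ⊗ (p2 ⅋ p2⊥))
    [Ax]  ⊢ p2, p2⊥
    [⅋]  ⊢ (p2 ⅋ p2⊥)
      [Ax]  ⊢ p2, p2⊥

Result: YES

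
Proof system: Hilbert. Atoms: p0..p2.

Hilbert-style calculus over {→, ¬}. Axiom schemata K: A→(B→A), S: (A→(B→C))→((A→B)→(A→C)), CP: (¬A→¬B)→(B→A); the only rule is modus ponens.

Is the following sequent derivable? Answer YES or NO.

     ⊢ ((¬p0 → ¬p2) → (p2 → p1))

Enumerate valuations to refute Γ ⊢ Δ:
  v=000: Γ:[] Δ:[((¬p0 → ¬p2) → (p2 → p1))=T] refutes=False
  v=001: Γ:[] Δ:[((¬p0 → ¬p2) → (p2 → p1))=T] refutes=False
  v=010: Γ:[] Δ:[((¬p0 → ¬p2) → (p2 → p1))=T] refutes=False
  v=011: Γ:[] Δ:[((¬p0 → ¬p2) → (p2 → p1))=T] refutes=False
  v=100: Γ:[] Δ:[((¬p0 → ¬p2) → (p2 → p1))=T] refutes=False
  v=101: Γ:[] Δ:[((¬p0 → ¬p2) → (p2 → p1))=F] refutes=True  ← countermodel

Result: NO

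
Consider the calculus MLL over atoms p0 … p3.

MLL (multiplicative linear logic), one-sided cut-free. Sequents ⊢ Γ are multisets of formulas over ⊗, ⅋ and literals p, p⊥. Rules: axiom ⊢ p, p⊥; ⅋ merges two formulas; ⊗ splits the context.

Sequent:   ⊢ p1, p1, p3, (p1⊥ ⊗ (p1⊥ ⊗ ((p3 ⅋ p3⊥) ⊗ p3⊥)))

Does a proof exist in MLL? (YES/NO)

Derivation trace:
[⊗]  ⊢ p1, p1, p3, (p1⊥ ⊗ (p1⊥ ⊗ ((p3 ⅋ p3⊥) ⊗ p3⊥)))
  [Ax]  ⊢ p1, p1⊥
  [⊗]  ⊢ p1, p3, (p1⊥ ⊗ ((p3 ⅋ p3⊥) ⊗ p3⊥))
    [Ax]  ⊢ p1, p1⊥
    [⊗]  ⊢ p3, ((p3 ⅋ p3⊥) ⊗ p3⊥)
      [⅋]  ⊢ (p3 ⅋ p3⊥)
        [Ax]  ⊢ p3, p3⊥
      [Ax]  ⊢ p3, p3⊥

Result: YES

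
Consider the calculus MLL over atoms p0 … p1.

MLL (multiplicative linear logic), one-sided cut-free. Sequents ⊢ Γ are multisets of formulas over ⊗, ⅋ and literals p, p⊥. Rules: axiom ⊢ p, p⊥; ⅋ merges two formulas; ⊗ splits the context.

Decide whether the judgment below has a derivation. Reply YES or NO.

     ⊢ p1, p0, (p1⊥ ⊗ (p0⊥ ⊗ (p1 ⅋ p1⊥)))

Proof tree:
[⊗]  ⊢ p1, p0, (p1⊥ ⊗ (p0⊥ ⊗ (p1 ⅋ p1⊥)))
  [Ax]  ⊢ p1, p1⊥
  [⊗]  ⊢ p0, (p0⊥ ⊗ (p1 ⅋ p1⊥))
    [Ax]  ⊢ p0, p0⊥
    [⅋]  ⊢ (p1 ⅋ p1⊥)
      [Ax]  ⊢ p1, p1⊥

Result: YES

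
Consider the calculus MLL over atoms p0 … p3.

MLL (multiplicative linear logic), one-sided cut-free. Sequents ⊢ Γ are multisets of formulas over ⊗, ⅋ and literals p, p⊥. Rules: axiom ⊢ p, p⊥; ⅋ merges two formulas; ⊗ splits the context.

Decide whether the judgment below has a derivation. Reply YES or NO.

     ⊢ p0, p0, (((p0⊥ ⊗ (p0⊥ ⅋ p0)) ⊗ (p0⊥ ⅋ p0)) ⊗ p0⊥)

Derivation trace:
[⊗]  ⊢ p0, p0, (((p0⊥ ⊗ (p0⊥ ⅋ p0)) ⊗ (p0⊥ ⅋ p0)) ⊗ p0⊥)
  [⊗]  ⊢ p0, ((p0⊥ ⊗ (p0⊥ ⅋ p0)) ⊗ (p0⊥ ⅋ p0))
    [⊗]  ⊢ p0, (p0⊥ ⊗ (p0⊥ ⅋ p0))
      [Ax]  ⊢ p0, p0⊥
      [⅋]  ⊢ (p0⊥ ⅋ p0)
        [Ax]  ⊢ p0, p0⊥
    [⅋]  ⊢ (p0⊥ ⅋ p0)
      [Ax]  ⊢ p0, p0⊥
  [Ax]  ⊢ p0, p0⊥

Result: YES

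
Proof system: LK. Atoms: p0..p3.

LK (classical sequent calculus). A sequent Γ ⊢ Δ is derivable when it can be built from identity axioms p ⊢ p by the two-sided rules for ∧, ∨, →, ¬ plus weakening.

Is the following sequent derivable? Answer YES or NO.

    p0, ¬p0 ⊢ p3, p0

Derivation (root first):
[WR] p0, ¬p0 ⊢ p3, p0
  [¬L] p0, ¬p0 ⊢ p3
    [WR] p0 ⊢ p0, p3
      [Ax] p0 ⊢ p0

Result: YES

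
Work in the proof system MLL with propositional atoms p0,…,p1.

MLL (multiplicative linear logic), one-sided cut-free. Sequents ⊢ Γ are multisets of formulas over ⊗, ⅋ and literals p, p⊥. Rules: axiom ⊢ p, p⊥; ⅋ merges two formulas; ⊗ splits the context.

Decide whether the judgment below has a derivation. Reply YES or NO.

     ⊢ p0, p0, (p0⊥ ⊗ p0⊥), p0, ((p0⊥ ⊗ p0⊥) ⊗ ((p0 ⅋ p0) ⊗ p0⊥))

Derivation trace:
[⊗]  ⊢ p0, p0, (p0⊥ ⊗ p0⊥), p0, ((p0⊥ ⊗ p0⊥) ⊗ ((p0 ⅋ p0) ⊗ p0⊥))
  [⊗]  ⊢ p0, p0, (p0⊥ ⊗ p0⊥)
    [Ax]  ⊢ p0, p0⊥
    [Ax]  ⊢ p0, p0⊥
  [⊗]  ⊢ (p0⊥ ⊗ p0⊥), p0, ((p0 ⅋ p0) ⊗ p0⊥)
    [⅋]  ⊢ (p0⊥ ⊗ p0⊥), (p0 ⅋ p0)
      [⊗]  ⊢ p0, p0, (p0⊥ ⊗ p0⊥)
        [Ax]  ⊢ p0, p0⊥
        [Ax]  ⊢ p0, p0⊥
    [Ax]  ⊢ p0, p0⊥

Result: YES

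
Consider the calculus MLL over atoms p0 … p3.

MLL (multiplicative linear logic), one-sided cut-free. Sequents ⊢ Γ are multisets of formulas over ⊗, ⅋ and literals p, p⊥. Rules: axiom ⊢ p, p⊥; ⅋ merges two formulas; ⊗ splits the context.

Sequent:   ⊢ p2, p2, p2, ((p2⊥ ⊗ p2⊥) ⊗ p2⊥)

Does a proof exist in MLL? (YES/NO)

Derivation (root first):
[⊗]  ⊢ p2, p2, p2, ((p2⊥ ⊗ p2⊥) ⊗ p2⊥)
  [⊗]  ⊢ p2, p2, (p2⊥ ⊗ p2⊥)
    [Ax]  ⊢ p2, p2⊥
    [Ax]  ⊢ p2, p2⊥
  [Ax]  ⊢ p2, p2⊥

Result: YES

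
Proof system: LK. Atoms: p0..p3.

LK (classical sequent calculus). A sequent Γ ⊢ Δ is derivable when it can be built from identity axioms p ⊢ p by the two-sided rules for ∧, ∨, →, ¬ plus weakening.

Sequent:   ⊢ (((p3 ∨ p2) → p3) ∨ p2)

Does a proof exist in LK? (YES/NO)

Proof tree:
[∨R]  ⊢ (((p3 ∨ p2) → p3) ∨ p2)
  [→R]  ⊢ p2, ((p3 ∨ p2) → p3)
    [∨L] (p3 ∨ p2) ⊢ p2, p3
      [Ax] p3 ⊢ p3
      [Ax] p2 ⊢ p2

Result: YES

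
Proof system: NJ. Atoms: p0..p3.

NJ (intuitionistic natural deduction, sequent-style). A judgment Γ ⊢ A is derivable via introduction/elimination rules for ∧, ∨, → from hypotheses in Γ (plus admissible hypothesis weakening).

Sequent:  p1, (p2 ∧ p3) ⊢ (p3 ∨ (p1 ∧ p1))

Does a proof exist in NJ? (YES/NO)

Derivation (root first):
[∨I₂] p1, (p2 ∧ p3) ⊢ (p3 ∨ (p1 ∧ p1))
  [Wk] p1, (p2 ∧ p3) ⊢ (p1 ∧ p1)
    [∧I] p1 ⊢ (p1 ∧ p1)
      [Ax] p1 ⊢ p1
      [Ax] p1 ⊢ p1

Result: YES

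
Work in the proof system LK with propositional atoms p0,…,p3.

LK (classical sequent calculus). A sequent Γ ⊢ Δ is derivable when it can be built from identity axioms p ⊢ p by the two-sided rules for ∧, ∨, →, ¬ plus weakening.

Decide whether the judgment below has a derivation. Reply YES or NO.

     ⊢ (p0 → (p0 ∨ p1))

Proof tree:
[→R]  ⊢ (p0 → (p0 ∨ p1))
  [∨R] p0 ⊢ (p0 ∨ p1)
    [WR] p0 ⊢ p0, p1
      [Ax] p0 ⊢ p0

Result: YES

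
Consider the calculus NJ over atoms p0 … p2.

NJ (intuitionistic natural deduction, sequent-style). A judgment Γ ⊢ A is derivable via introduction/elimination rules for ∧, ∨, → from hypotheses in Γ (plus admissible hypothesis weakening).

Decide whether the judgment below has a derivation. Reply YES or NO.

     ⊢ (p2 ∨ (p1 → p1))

Proof tree:
[∨I₂]  ⊢ (p2 ∨ (p1 → p1))
  [→I]  ⊢ (p1 → p1)
    [Ax] p1 ⊢ p1

Result: YES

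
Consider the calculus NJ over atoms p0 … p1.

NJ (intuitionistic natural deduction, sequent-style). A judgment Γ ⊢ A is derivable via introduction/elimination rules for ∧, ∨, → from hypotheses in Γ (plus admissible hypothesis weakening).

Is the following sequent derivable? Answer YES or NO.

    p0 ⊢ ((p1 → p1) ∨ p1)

Derivation trace:
[Wk] p0 ⊢ ((p1 → p1) ∨ p1)
  [∨I₁]  ⊢ ((p1 → p1) ∨ p1)
    [→I]  ⊢ (p1 → p1)
      [Ax] p1 ⊢ p1

Result: YES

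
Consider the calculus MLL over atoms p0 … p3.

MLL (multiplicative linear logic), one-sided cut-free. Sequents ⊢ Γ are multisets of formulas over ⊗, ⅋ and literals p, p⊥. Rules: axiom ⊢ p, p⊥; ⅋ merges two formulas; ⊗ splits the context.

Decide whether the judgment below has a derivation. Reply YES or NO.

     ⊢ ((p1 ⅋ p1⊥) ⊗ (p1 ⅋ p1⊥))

Proof tree:
[⊗]  ⊢ ((p1 ⅋ p1⊥) ⊗ (p1 ⅋ p1⊥))
  [⅋]  ⊢ (p1 ⅋ p1⊥)
    [Ax]  ⊢ p1, p1⊥
  [⅋]  ⊢ (p1 ⅋ p1⊥)
    [Ax]  ⊢ p1, p1⊥

Result: YES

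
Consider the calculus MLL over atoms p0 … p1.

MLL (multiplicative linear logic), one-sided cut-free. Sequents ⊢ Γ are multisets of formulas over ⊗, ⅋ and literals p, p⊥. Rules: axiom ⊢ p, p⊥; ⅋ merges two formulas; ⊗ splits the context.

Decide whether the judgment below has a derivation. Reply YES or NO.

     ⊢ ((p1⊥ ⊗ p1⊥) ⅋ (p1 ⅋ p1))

Derivation trace:
[⅋]  ⊢ ((p1⊥ ⊗ p1⊥) ⅋ (p1 ⅋ p1))
  [⅋]  ⊢ (p1⊥ ⊗ p1⊥), (p1 ⅋ p1)
    [⊗]  ⊢ p1, p1, (p1⊥ ⊗ p1⊥)
      [Ax]  ⊢ p1, p1⊥
      [Ax]  ⊢ p1, p1⊥

Result: YES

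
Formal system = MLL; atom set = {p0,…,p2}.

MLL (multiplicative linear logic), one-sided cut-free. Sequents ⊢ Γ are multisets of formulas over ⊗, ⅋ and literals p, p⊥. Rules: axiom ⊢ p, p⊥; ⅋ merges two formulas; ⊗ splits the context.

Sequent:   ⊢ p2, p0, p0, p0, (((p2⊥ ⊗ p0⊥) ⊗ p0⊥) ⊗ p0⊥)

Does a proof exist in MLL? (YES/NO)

Derivation trace:
[⊗]  ⊢ p2, p0, p0, p0, (((p2⊥ ⊗ p0⊥) ⊗ p0⊥) ⊗ p0⊥)
  [⊗]  ⊢ p2, p0, p0, ((p2⊥ ⊗ p0⊥) ⊗ p0⊥)
    [⊗]  ⊢ p2, p0, (p2⊥ ⊗ p0⊥)
      [Ax]  ⊢ p2, p2⊥
      [Ax]  ⊢ p0, p0⊥
    [Ax]  ⊢ p0, p0⊥
  [Ax]  ⊢ p0, p0⊥

Result: YES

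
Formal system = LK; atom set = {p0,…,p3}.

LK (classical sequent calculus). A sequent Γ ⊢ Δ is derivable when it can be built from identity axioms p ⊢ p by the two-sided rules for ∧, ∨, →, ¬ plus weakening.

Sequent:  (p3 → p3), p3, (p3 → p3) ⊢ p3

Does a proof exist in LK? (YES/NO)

Derivation (root first):
[→L] (p3 → p3), p3, (p3 → p3) ⊢ p3
  [→L] p3, (p3 → p3) ⊢ p3
    [Ax] p3 ⊢ p3
    [Ax] p3 ⊢ p3
  [Ax] p3 ⊢ p3

Result: YES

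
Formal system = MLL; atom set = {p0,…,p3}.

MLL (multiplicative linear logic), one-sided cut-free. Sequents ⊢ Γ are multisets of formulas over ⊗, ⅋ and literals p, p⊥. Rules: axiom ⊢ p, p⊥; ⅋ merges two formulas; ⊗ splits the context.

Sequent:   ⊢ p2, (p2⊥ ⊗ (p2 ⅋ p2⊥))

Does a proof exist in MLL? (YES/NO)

Derivation (root first):
[⊗]  ⊢ p2, (p2⊥ ⊗ (p2 ⅋ p2⊥))
  [Ax]  ⊢ p2, p2⊥
  [⅋]  ⊢ (p2 ⅋ p2⊥)
    [Ax]  ⊢ p2, p2⊥

Result: YES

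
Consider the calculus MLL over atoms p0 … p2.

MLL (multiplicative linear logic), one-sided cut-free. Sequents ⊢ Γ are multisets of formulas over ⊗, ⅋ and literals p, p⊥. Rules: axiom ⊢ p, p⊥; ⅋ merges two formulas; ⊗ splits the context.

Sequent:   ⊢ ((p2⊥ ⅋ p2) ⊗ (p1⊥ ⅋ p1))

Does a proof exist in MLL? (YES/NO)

Derivation trace:
[⊗]  ⊢ ((p2⊥ ⅋ p2) ⊗ (p1⊥ ⅋ p1))
  [⅋]  ⊢ (p2⊥ ⅋ p2)
    [Ax]  ⊢ p2, p2⊥
  [⅋]  ⊢ (p1⊥ ⅋ p1)
    [Ax]  ⊢ p1, p1⊥

Result: YES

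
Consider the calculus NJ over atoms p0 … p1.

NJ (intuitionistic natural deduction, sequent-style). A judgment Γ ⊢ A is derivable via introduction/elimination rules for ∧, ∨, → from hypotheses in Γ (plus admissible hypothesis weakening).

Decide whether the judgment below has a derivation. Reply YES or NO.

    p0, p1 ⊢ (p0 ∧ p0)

Derivation (root first):
[Wk] p0, p1 ⊢ (p0 ∧ p0)
  [∧I] p0 ⊢ (p0 ∧ p0)
    [Ax] p0 ⊢ p0
    [Ax] p0 ⊢ p0

Result: YES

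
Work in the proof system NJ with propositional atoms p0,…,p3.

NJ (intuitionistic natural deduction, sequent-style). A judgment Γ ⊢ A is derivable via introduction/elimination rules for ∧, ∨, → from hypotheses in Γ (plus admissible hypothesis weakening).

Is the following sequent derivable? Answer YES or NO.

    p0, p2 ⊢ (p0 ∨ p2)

Proof tree:
[Wk] p0, p2 ⊢ (p0 ∨ p2)
  [∨I₁] p0 ⊢ (p0 ∨ p2)
    [Ax] p0 ⊢ p0

Result: YES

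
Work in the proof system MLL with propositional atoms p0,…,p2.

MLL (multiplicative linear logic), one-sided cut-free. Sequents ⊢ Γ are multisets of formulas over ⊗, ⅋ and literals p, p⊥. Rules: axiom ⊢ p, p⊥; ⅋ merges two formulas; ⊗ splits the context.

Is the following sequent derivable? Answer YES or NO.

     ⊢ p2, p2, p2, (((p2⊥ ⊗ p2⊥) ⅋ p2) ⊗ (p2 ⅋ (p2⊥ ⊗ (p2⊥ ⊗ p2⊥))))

Derivation (root first):
[⊗]  ⊢ p2, p2, p2, (((p2⊥ ⊗ p2⊥) ⅋ p2) ⊗ (p2 ⅋ (p2⊥ ⊗ (p2⊥ ⊗ p2⊥))))
  [⅋]  ⊢ p2, ((p2⊥ ⊗ p2⊥) ⅋ p2)
    [⊗]  ⊢ p2, p2, (p2⊥ ⊗ p2⊥)
      [Ax]  ⊢ p2, p2⊥
      [Ax]  ⊢ p2, p2⊥
  [⅋]  ⊢ p2, p2, (p2 ⅋ (p2⊥ ⊗ (p2⊥ ⊗ p2⊥)))
    [⊗]  ⊢ p2, p2, p2, (p2⊥ ⊗ (p2⊥ ⊗ p2⊥))
      [Ax]  ⊢ p2, p2⊥
      [⊗]  ⊢ p2, p2, (p2⊥ ⊗ p2⊥)
        [Ax]  ⊢ p2, p2⊥
        [Ax]  ⊢ p2, p2⊥

Result: YES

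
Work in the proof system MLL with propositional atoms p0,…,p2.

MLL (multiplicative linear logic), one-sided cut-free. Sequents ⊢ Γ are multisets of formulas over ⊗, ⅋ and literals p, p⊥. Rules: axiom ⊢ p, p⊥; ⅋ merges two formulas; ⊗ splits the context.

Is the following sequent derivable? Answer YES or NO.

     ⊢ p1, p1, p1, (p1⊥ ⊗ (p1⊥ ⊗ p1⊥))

Derivation trace:
[⊗]  ⊢ p1, p1, p1, (p1⊥ ⊗ (p1⊥ ⊗ p1⊥))
  [Ax]  ⊢ p1, p1⊥
  [⊗]  ⊢ p1, p1, (p1⊥ ⊗ p1⊥)
    [Ax]  ⊢ p1, p1⊥
    [Ax]  ⊢ p1, p1⊥

Result: YES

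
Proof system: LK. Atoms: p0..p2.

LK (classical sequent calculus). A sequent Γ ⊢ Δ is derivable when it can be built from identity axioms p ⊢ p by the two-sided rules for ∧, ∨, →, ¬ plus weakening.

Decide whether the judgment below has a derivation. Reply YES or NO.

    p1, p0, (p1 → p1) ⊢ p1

Derivation trace:
[→L] p1, p0, (p1 → p1) ⊢ p1
  [WL] p1, p0 ⊢ p1
    [Ax] p1 ⊢ p1
  [Ax] p1 ⊢ p1

Result: YES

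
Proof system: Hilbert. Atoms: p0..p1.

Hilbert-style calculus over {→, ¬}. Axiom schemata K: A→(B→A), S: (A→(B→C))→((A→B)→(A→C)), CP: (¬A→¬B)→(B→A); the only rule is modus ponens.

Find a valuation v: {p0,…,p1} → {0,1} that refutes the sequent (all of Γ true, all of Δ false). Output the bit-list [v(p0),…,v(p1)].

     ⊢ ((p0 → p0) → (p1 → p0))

Enumerate valuations to refute Γ ⊢ Δ:
  v=00: Γ:[] Δ:[((p0 → p0) → (p1 → p0))=T] refutes=False
  v=01: Γ:[] Δ:[((p0 → p0) → (p1 → p0))=F] refutes=True  ← countermodel

Result: [0, 1]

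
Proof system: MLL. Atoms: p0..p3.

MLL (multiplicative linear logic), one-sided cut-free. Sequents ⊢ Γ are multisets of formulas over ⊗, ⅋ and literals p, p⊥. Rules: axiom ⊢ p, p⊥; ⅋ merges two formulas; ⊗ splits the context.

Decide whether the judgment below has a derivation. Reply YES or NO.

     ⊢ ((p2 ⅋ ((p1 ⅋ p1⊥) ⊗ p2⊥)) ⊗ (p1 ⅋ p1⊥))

Derivation (root first):
[⊗]  ⊢ ((p2 ⅋ ((p1 ⅋ p1⊥) ⊗ p2⊥)) ⊗ (p1 ⅋ p1⊥))
  [⅋]  ⊢ (p2 ⅋ ((p1 ⅋ p1⊥) ⊗ p2⊥))
    [⊗]  ⊢ p2, ((p1 ⅋ p1⊥) ⊗ p2⊥)
      [⅋]  ⊢ (p1 ⅋ p1⊥)
        [Ax]  ⊢ p1, p1⊥
      [Ax]  ⊢ p2, p2⊥
  [⅋]  ⊢ (p1 ⅋ p1⊥)
    [Ax]  ⊢ p1, p1⊥

Result: YES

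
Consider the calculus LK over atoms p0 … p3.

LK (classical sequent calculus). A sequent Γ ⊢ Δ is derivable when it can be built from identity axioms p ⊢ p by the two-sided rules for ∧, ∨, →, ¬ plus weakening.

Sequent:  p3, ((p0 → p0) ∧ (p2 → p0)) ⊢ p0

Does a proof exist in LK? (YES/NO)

Truth-table refutation:
  v=0000: Γ:[p3=F, ((p0 → p0) ∧ (p2 → p0))=T] Δ:[p0=F] refutes=False
  v=0001: Γ:[p3=T, ((p0 → p0) ∧ (p2 → p0))=T] Δ:[p0=F] refutes=True  ← countermodel

Result: NO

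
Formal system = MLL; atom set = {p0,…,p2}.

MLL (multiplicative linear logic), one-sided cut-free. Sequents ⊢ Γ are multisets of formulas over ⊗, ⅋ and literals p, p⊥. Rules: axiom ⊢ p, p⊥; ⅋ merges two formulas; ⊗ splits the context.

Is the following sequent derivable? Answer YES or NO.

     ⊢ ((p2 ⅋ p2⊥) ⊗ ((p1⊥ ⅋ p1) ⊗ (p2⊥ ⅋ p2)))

Proof tree:
[⊗]  ⊢ ((p2 ⅋ p2⊥) ⊗ ((p1⊥ ⅋ p1) ⊗ (p2⊥ ⅋ p2)))
  [⅋]  ⊢ (p2 ⅋ p2⊥)
    [Ax]  ⊢ p2, p2⊥
  [⊗]  ⊢ ((p1⊥ ⅋ p1) ⊗ (p2⊥ ⅋ p2))
    [⅋]  ⊢ (p1⊥ ⅋ p1)
      [Ax]  ⊢ p1, p1⊥
    [⅋]  ⊢ (p2⊥ ⅋ p2)
      [Ax]  ⊢ p2, p2⊥

Result: YES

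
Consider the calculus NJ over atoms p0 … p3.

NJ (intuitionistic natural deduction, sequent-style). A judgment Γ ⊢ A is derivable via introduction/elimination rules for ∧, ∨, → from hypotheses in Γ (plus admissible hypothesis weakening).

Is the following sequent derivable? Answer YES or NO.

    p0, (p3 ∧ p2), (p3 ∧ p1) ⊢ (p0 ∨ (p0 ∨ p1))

Derivation trace:
[Wk] p0, (p3 ∧ p2), (p3 ∧ p1) ⊢ (p0 ∨ (p0 ∨ p1))
  [∨I₂] p0, (p3 ∧ p2) ⊢ (p0 ∨ (p0 ∨ p1))
    [∨I₁] p0, (p3 ∧ p2) ⊢ (p0 ∨ p1)
      [Wk] p0, (p3 ∧ p2) ⊢ p0
        [Ax] p0 ⊢ p0

Result: YES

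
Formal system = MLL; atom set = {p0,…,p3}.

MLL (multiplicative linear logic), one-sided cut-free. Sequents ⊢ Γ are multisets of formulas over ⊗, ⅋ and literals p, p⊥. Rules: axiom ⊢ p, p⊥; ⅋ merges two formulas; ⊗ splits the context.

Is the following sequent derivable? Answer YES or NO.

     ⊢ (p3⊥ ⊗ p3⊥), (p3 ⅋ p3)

Derivation trace:
[⅋]  ⊢ (p3⊥ ⊗ p3⊥), (p3 ⅋ p3)
  [⊗]  ⊢ p3, p3, (p3⊥ ⊗ p3⊥)
    [Ax]  ⊢ p3, p3⊥
    [Ax]  ⊢ p3, p3⊥

Result: YES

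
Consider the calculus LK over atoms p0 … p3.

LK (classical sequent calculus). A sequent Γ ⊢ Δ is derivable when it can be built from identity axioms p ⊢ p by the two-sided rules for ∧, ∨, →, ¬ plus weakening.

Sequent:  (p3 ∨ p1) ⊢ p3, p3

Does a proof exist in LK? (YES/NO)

Search for a countermodel by truth-table:
  v=0000: Γ:[(p3 ∨ p1)=F] Δ:[p3=F, p3=F] refutes=False
  v=0001: Γ:[(p3 ∨ p1)=T] Δ:[p3=T, p3=T] refutes=False
  v=0010: Γ:[(p3 ∨ p1)=F] Δ:[p3=F, p3=F] refutes=False
  v=0011: Γ:[(p3 ∨ p1)=T] Δ:[p3=T, p3=T] refutes=False
  v=0100: Γ:[(p3 ∨ p1)=T] Δ:[p3=F, p3=F] refutes=True  ← countermodel

Result: NO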